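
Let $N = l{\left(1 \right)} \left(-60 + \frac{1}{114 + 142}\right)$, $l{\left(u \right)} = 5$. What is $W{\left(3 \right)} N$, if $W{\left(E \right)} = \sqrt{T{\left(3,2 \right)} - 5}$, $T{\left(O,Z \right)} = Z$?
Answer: $- \frac{76795 i \sqrt{3}}{256} \approx - 519.58 i$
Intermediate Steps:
$W{\left(E \right)} = i \sqrt{3}$ ($W{\left(E \right)} = \sqrt{2 - 5} = \sqrt{-3} = i \sqrt{3}$)
$N = - \frac{76795}{256}$ ($N = 5 \left(-60 + \frac{1}{114 + 142}\right) = 5 \left(-60 + \frac{1}{256}\right) = 5 \left(- \frac{15359}{256}\right) = - \frac{76795}{256} \approx -299.98$)
$W{\left(3 \right)} N = i \sqrt{3} \left(- \frac{76795}{256}\right) = - \frac{76795 i \sqrt{3}}{256}$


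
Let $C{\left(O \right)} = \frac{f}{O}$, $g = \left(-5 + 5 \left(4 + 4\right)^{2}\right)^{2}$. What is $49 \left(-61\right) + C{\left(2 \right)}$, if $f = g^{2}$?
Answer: $\frac{9845594647}{2} \approx 4.9228 \cdot 10^{9}$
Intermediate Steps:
$g = 99225$ ($g = \left(-5 + 5 \cdot 8^{2}\right)^{2} = \left(-5 + 5 \cdot 64\right)^{2} = \left(-5 + 320\right)^{2} = 315^{2} = 99225$)
$f = 9845600625$ ($f = 99225^{2} = 9845600625$)
$C{\left(O \right)} = \frac{9845600625}{O}$
$49 \left(-61\right) + C{\left(2 \right)} = 49 \left(-61\right) + \frac{9845600625}{2} = -2989 + 9845600625 \cdot \frac{1}{2} = -2989 + \frac{9845600625}{2} = \frac{9845594647}{2}$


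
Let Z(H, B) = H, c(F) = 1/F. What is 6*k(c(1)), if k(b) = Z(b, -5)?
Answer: 6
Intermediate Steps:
c(F) = 1/F
k(b) = b
6*k(c(1)) = 6/1 = 6*1 = 6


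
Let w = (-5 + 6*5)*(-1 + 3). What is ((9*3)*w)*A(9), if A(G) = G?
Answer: 12150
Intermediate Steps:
w = 50 (w = (-5 + 30)*2 = 25*2 = 50)
((9*3)*w)*A(9) = ((9*3)*50)*9 = (27*50)*9 = 1350*9 = 12150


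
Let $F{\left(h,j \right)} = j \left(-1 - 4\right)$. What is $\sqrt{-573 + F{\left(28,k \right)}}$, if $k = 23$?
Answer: $4 i \sqrt{43} \approx 26.23 i$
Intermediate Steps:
$F{\left(h,j \right)} = - 5 j$ ($F{\left(h,j \right)} = j \left(-5\right) = - 5 j$)
$\sqrt{-573 + F{\left(28,k \right)}} = \sqrt{-573 - 115} = \sqrt{-688} = 4 i \sqrt{43}$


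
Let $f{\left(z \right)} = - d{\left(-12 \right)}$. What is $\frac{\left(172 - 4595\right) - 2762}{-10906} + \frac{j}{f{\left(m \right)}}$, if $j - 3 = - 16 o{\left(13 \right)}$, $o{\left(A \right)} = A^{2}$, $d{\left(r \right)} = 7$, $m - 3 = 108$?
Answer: $\frac{4215343}{10906} \approx 386.52$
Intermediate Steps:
$m = 111$ ($m = 3 + 108 = 111$)
$f{\left(z \right)} = -7$ ($f{\left(z \right)} = \left(-1\right) 7 = -7$)
$j = -2701$ ($j = 3 - 16 \cdot 13^{2} = 3 - 2704 = -2701$)
$\frac{\left(172 - 4595\right) - 2762}{-10906} + \frac{j}{f{\left(m \right)}} = \frac{\left(172 - 4595\right) - 2762}{-10906} - \frac{2701}{-7} = \left(-4423 - 2762\right) \left(- \frac{1}{10906}\right) - - \frac{2701}{7} = \left(-7185\right) \left(- \frac{1}{10906}\right) + \frac{2701}{7} = \frac{7185}{10906} + \frac{2701}{7} = \frac{4215343}{10906}$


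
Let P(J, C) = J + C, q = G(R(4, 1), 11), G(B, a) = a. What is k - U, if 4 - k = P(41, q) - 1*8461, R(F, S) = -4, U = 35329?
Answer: -26916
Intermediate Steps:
q = 11
P(J, C) = C + J
k = 8413 (k = 4 - ((11 + 41) - 1*8461) = 4 - (52 - 8461) = 4 - 1*(-8409) = 4 + 8409 = 8413)
k - U = 8413 - 1*35329 = 8413 - 35329 = -26916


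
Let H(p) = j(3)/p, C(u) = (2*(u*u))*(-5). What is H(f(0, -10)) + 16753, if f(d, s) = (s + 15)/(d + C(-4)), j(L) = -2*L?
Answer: 16945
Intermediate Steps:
C(u) = -10*u² (C(u) = (2*u²)*(-5) = -10*u²)
f(d, s) = (15 + s)/(-160 + d) (f(d, s) = (s + 15)/(d - 10*(-4)²) = (15 + s)/(d - 10*16) = (15 + s)/(d - 160) = (15 + s)/(-160 + d))
H(p) = -6/p (H(p) = (-2*3)/p = -6/p)
H(f(0, -10)) + 16753 = -6*(-160 + 0)/(15 - 10) + 16753 = -6/(5/(-160)) + 16753 = -6/((-1/160*5)) + 16753 = -6/(-1/32) + 16753 = -6*(-32) + 16753 = 192 + 16753 = 16945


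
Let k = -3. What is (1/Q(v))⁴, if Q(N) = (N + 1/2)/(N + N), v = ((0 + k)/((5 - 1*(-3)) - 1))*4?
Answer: 5308416/83521 ≈ 63.558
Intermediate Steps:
v = -12/7 (v = ((0 - 3)/((5 - 1*(-3)) - 1))*4 = -3/((5 + 3) - 1)*4 = -3/(8 - 1)*4 = -3/7*4 = -12/7 ≈ -1.7143)
Q(N) = (½ + N)/(2*N) (Q(N) = (N + ½)/((2*N)) = (½ + N)*(1/(2*N)) = (½ + N)/(2*N))
(1/Q(v))⁴ = (1/((1 + 2*(-12/7))/(4*(-12/7))))⁴ = (1/((¼)*(-7/12)*(1 - 24/7)))⁴ = (1/((¼)*(-7/12)*(-17/7)))⁴ = (1/(17/48))⁴ = (48/17)⁴ = 5308416/83521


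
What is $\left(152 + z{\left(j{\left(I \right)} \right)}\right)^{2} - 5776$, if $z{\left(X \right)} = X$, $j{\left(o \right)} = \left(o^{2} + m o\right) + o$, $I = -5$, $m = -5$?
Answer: $33033$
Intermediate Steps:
$j{\left(o \right)} = o^{2} - 4 o$ ($j{\left(o \right)} = \left(o^{2} - 5 o\right) + o = o^{2} - 4 o$)
$\left(152 + z{\left(j{\left(I \right)} \right)}\right)^{2} - 5776 = \left(152 - 5 \left(-4 - 5\right)\right)^{2} - 5776 = \left(152 - -45\right)^{2} - 5776 = \left(152 + 45\right)^{2} - 5776 = 197^{2} - 5776 = 38809 - 5776 = 33033$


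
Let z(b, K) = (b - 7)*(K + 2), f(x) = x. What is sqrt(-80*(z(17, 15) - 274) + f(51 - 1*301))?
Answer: sqrt(8070) ≈ 89.833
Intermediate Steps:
z(b, K) = (-7 + b)*(2 + K)
sqrt(-80*(z(17, 15) - 274) + f(51 - 1*301)) = sqrt(-80*((-14 - 7*15 + 2*17 + 15*17) - 274) + (51 - 1*301)) = sqrt(-80*((-14 - 105 + 34 + 255) - 274) + (51 - 301)) = sqrt(-80*(170 - 274) - 250) = sqrt(-80*(-104) - 250) = sqrt(8320 - 250) = sqrt(8070)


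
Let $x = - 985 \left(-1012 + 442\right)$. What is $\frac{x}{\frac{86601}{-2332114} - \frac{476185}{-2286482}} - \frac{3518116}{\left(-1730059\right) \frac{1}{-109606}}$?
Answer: $\frac{603456524407591761429079}{197336168971800884} \approx 3.058 \cdot 10^{6}$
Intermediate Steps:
$x = 561450$ ($x = \left(-985\right) \left(-570\right) = 561450$)
$\frac{x}{\frac{86601}{-2332114} - \frac{476185}{-2286482}} - \frac{3518116}{\left(-1730059\right) \frac{1}{-109606}} = \frac{561450}{\frac{86601}{-2332114} - \frac{476185}{-2286482}} - \frac{3518116}{\left(-1730059\right) \frac{1}{-109606}} = \frac{561450}{86601 \left(- \frac{1}{2332114}\right) - - \frac{476185}{2286482}} - \frac{3518116}{\left(-1730059\right) \left(- \frac{1}{109606}\right)} = \frac{561450}{- \frac{86601}{2332114} + \frac{476185}{2286482}} - \frac{3518116}{\frac{1730059}{109606}} = \frac{561450}{\frac{228126519352}{1333084170737}} - \frac{385606622296}{1730059} = 561450 \cdot \frac{1333084170737}{228126519352} - \frac{385606622296}{1730059} = \frac{374230053830144325}{114063259676} - \frac{385606622296}{1730059} = \frac{603456524407591761429079}{197336168971800884}$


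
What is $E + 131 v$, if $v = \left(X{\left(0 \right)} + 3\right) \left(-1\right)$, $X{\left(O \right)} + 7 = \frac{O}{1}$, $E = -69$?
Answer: $455$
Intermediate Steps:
$X{\left(O \right)} = -7 + O$ ($X{\left(O \right)} = -7 + \frac{O}{1} = -7 + O 1 = -7 + O$)
$v = 4$ ($v = \left(\left(-7 + 0\right) + 3\right) \left(-1\right) = \left(-7 + 3\right) \left(-1\right) = \left(-4\right) \left(-1\right) = 4$)
$E + 131 v = -69 + 131 \cdot 4 = -69 + 524 = 455$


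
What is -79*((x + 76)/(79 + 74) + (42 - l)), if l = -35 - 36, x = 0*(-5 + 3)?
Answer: -1371835/153 ≈ -8966.2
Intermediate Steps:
x = 0 (x = 0*(-2) = 0)
l = -71
-79*((x + 76)/(79 + 74) + (42 - l)) = -79*((0 + 76)/(79 + 74) + (42 - 1*(-71))) = -79*(76/153 + (42 + 71)) = -79*(76*(1/153) + 113) = -79*(76/153 + 113) = -79*17365/153 = -1371835/153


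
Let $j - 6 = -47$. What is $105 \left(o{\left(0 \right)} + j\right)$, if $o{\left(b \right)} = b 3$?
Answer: $-4305$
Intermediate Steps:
$j = -41$ ($j = 6 - 47 = -41$)
$o{\left(b \right)} = 3 b$
$105 \left(o{\left(0 \right)} + j\right) = 105 \left(3 \cdot 0 - 41\right) = 105 \left(0 - 41\right) = 105 \left(-41\right) = -4305$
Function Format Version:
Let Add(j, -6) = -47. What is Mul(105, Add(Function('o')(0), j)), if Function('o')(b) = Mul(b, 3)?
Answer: -4305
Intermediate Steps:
j = -41 (j = Add(6, -47) = -41)
Function('o')(b) = Mul(3, b)
Mul(105, Add(Function('o')(0), j)) = Mul(105, Add(Mul(3, 0), -41)) = Mul(105, Add(0, -41)) = Mul(105, -41) = -4305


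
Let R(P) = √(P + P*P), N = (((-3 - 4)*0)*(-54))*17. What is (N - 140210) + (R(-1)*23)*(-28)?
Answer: -140210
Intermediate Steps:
N = 0 (N = (-7*0*(-54))*17 = (0*(-54))*17 = 0*17 = 0)
R(P) = √(P + P²)
(N - 140210) + (R(-1)*23)*(-28) = (0 - 140210) + (√(-(1 - 1))*23)*(-28) = -140210 + (√(-1*0)*23)*(-28) = -140210 + (√0*23)*(-28) = -140210 + (0*23)*(-28) = -140210 + 0*(-28) = -140210 + 0 = -140210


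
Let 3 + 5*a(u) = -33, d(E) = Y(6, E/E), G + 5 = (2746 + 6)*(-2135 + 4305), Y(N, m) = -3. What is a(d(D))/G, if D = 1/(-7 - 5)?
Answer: -36/29859175 ≈ -1.2057e-6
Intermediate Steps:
D = -1/12 (D = 1/(-12) = -1/12 ≈ -0.083333)
G = 5971835 (G = -5 + (2746 + 6)*(-2135 + 4305) = -5 + 2752*2170 = -5 + 5971840 = 5971835)
d(E) = -3
a(u) = -36/5 (a(u) = -3/5 + (1/5)*(-33) = -3/5 - 33/5 = -36/5)
a(d(D))/G = -36/5/5971835 = -36/5*1/5971835 = -36/29859175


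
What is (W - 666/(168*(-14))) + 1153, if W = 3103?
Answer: 1668463/392 ≈ 4256.3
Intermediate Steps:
(W - 666/(168*(-14))) + 1153 = (3103 - 666/(168*(-14))) + 1153 = (3103 - 666/(-2352)) + 1153 = (3103 - 666*(-1/2352)) + 1153 = (3103 + 111/392) + 1153 = 1216487/392 + 1153 = 1668463/392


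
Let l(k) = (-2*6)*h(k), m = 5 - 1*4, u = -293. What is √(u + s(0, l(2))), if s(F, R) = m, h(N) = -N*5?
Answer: 2*I*√73 ≈ 17.088*I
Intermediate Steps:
h(N) = -5*N
m = 1 (m = 5 - 4 = 1)
l(k) = 60*k (l(k) = (-2*6)*(-5*k) = -(-60)*k = 60*k)
s(F, R) = 1
√(u + s(0, l(2))) = √(-293 + 1) = √(-292) = 2*I*√73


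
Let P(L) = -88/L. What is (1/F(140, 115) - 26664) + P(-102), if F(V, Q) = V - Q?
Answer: -33995449/1275 ≈ -26663.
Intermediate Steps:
(1/F(140, 115) - 26664) + P(-102) = (1/(140 - 1*115) - 26664) - 88/(-102) = (1/(140 - 115) - 26664) - 88*(-1/102) = (1/25 - 26664) + 44/51 = -666599/25 + 44/51 = -33995449/1275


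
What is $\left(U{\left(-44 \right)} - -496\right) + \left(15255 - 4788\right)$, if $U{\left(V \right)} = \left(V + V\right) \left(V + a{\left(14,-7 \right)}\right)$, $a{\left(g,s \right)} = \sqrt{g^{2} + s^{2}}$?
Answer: $14835 - 616 \sqrt{5} \approx 13458.0$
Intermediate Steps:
$U{\left(V \right)} = 2 V \left(V + 7 \sqrt{5}\right)$ ($U{\left(V \right)} = \left(V + V\right) \left(V + \sqrt{14^{2} + \left(-7\right)^{2}}\right) = 2 V \left(V + \sqrt{196 + 49}\right) = 2 V \left(V + \sqrt{245}\right) = 2 V \left(V + 7 \sqrt{5}\right)$)
$\left(U{\left(-44 \right)} - -496\right) + \left(15255 - 4788\right) = \left(2 \left(-44\right) \left(-44 + 7 \sqrt{5}\right) - -496\right) + \left(15255 - 4788\right) = \left(\left(3872 - 616 \sqrt{5}\right) + \left(-15591 + 16087\right)\right) + \left(15255 - 4788\right) = \left(\left(3872 - 616 \sqrt{5}\right) + 496\right) + 10467 = \left(4368 - 616 \sqrt{5}\right) + 10467 = 14835 - 616 \sqrt{5}$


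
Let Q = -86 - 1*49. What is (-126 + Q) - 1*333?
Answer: -594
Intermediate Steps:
Q = -135 (Q = -86 - 49 = -135)
(-126 + Q) - 1*333 = (-126 - 135) - 1*333 = -261 - 333 = -594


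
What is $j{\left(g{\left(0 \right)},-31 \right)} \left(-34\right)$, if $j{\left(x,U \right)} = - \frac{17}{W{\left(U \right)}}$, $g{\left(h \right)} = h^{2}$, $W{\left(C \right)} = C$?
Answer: $- \frac{578}{31} \approx -18.645$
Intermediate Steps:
$j{\left(x,U \right)} = - \frac{17}{U}$
$j{\left(g{\left(0 \right)},-31 \right)} \left(-34\right) = - \frac{17}{-31} \left(-34\right) = \left(-17\right) \left(- \frac{1}{31}\right) \left(-34\right) = \frac{17}{31} \left(-34\right) = - \frac{578}{31}$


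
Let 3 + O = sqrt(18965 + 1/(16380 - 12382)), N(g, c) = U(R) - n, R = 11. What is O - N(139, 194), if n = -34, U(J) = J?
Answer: -48 + sqrt(303136639858)/3998 ≈ 89.714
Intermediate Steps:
N(g, c) = 45 (N(g, c) = 11 - 1*(-34) = 11 + 34 = 45)
O = -3 + sqrt(303136639858)/3998 (O = -3 + sqrt(18965 + 1/(16380 - 12382)) = -3 + sqrt(18965 + 1/3998) = -3 + sqrt(75822071/3998) = -3 + sqrt(303136639858)/3998 ≈ 134.71)
O - N(139, 194) = (-3 + sqrt(303136639858)/3998) - 1*45 = (-3 + sqrt(303136639858)/3998) - 45 = -48 + sqrt(303136639858)/3998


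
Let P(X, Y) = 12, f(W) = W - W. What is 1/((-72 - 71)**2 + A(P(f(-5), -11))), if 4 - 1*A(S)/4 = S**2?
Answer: 1/19889 ≈ 5.0279e-5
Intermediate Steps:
f(W) = 0
A(S) = 16 - 4*S**2
1/((-72 - 71)**2 + A(P(f(-5), -11))) = 1/((-72 - 71)**2 + (16 - 4*12**2)) = 1/((-143)**2 + (16 - 4*144)) = 1/(20449 + (16 - 576)) = 1/(20449 - 560) = 1/19889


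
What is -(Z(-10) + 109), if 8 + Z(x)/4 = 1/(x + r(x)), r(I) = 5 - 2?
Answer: -535/7 ≈ -76.429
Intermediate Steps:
r(I) = 3
Z(x) = -32 + 4/(3 + x) (Z(x) = -32 + 4/(x + 3) = -32 + 4/(3 + x))
-(Z(-10) + 109) = -(4*(-23 - 8*(-10))/(3 - 10) + 109) = -(4*(-23 + 80)/(-7) + 109) = -(4*(-⅐)*57 + 109) = -(-228/7 + 109) = -1*535/7 = -535/7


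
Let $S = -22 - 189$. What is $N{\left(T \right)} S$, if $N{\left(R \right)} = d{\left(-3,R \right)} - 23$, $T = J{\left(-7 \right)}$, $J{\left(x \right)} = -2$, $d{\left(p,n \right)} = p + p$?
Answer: $6119$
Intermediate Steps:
$d{\left(p,n \right)} = 2 p$
$T = -2$
$N{\left(R \right)} = -29$ ($N{\left(R \right)} = 2 \left(-3\right) - 23 = -6 - 23 = -29$)
$S = -211$ ($S = -22 - 189 = -211$)
$N{\left(T \right)} S = \left(-29\right) \left(-211\right) = 6119$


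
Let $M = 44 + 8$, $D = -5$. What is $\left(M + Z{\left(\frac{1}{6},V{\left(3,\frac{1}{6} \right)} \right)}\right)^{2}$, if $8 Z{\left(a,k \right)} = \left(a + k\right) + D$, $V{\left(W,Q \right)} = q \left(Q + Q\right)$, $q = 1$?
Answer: $\frac{677329}{256} \approx 2645.8$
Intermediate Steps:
$V{\left(W,Q \right)} = 2 Q$ ($V{\left(W,Q \right)} = 1 \left(Q + Q\right) = 1 \cdot 2 Q = 2 Q$)
$Z{\left(a,k \right)} = - \frac{5}{8} + \frac{a}{8} + \frac{k}{8}$ ($Z{\left(a,k \right)} = \frac{\left(a + k\right) - 5}{8} = \frac{-5 + a + k}{8} = - \frac{5}{8} + \frac{a}{8} + \frac{k}{8}$)
$M = 52$
$\left(M + Z{\left(\frac{1}{6},V{\left(3,\frac{1}{6} \right)} \right)}\right)^{2} = \left(52 + \left(- \frac{5}{8} + \frac{1}{8 \cdot 6} + \frac{2 \cdot \frac{1}{6}}{8}\right)\right)^{2} = \left(52 + \left(- \frac{5}{8} + \frac{1}{8} \cdot \frac{1}{6} + \frac{2 \cdot \frac{1}{6}}{8}\right)\right)^{2} = \left(52 + \left(- \frac{5}{8} + \frac{1}{48} + \frac{1}{8} \cdot \frac{1}{3}\right)\right)^{2} = \left(52 + \left(- \frac{5}{8} + \frac{1}{48} + \frac{1}{24}\right)\right)^{2} = \left(52 - \frac{9}{16}\right)^{2} = \left(\frac{823}{16}\right)^{2} = \frac{677329}{256}$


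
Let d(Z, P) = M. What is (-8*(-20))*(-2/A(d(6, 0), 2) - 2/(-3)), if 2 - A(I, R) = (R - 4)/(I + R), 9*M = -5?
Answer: 400/33 ≈ 12.121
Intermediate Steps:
M = -5/9 (M = (⅑)*(-5) = -5/9 ≈ -0.55556)
d(Z, P) = -5/9
A(I, R) = 2 - (-4 + R)/(I + R) (A(I, R) = 2 - (R - 4)/(I + R) = 2 - (-4 + R)/(I + R))
(-8*(-20))*(-2/A(d(6, 0), 2) - 2/(-3)) = (-8*(-20))*(-2*(-5/9 + 2)/(4 + 2 + 2*(-5/9)) - 2/(-3)) = 160*(-2*13/(9*(4 + 2 - 10/9)) - 2*(-⅓)) = 160*(-2/((9/13)*(44/9)) + ⅔) = 160*(-2/44/13 + ⅔) = 160*(-2*13/44 + ⅔) = 160*(-13/22 + ⅔) = 160*(5/66) = 400/33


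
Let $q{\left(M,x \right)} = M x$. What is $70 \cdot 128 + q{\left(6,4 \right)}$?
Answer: $8984$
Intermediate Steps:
$70 \cdot 128 + q{\left(6,4 \right)} = 70 \cdot 128 + 6 \cdot 4 = 8960 + 24 = 8984$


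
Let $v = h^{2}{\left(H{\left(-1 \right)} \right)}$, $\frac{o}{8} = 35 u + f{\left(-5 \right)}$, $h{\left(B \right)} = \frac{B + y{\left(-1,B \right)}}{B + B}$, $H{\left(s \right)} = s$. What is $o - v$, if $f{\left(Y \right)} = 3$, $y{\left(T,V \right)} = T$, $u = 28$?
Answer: $7863$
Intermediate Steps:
$h{\left(B \right)} = \frac{-1 + B}{2 B}$ ($h{\left(B \right)} = \frac{B - 1}{B + B} = \frac{-1 + B}{2 B}$)
$o = 7864$ ($o = 8 \left(35 \cdot 28 + 3\right) = 8 \left(980 + 3\right) = 8 \cdot 983 = 7864$)
$v = 1$ ($v = \left(\frac{-1 - 1}{2 \left(-1\right)}\right)^{2} = \left(\frac{1}{2} \left(-1\right) \left(-2\right)\right)^{2} = 1^{2} = 1$)
$o - v = 7864 - 1 = 7863$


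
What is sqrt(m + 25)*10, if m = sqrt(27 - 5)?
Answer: 10*sqrt(25 + sqrt(22)) ≈ 54.489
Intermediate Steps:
m = sqrt(22) ≈ 4.6904
sqrt(m + 25)*10 = sqrt(sqrt(22) + 25)*10 = sqrt(25 + sqrt(22))*10 = 10*sqrt(25 + sqrt(22))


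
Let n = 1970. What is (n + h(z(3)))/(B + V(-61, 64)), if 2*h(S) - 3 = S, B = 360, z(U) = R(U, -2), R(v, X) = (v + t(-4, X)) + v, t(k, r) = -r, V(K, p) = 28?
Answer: 3951/776 ≈ 5.0915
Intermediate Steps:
R(v, X) = -X + 2*v (R(v, X) = (v - X) + v = -X + 2*v)
z(U) = 2 + 2*U (z(U) = -1*(-2) + 2*U = 2 + 2*U)
h(S) = 3/2 + S/2
(n + h(z(3)))/(B + V(-61, 64)) = (1970 + (3/2 + (2 + 2*3)/2))/(360 + 28) = (1970 + (3/2 + (2 + 6)/2))/388 = (1970 + (3/2 + (½)*8))*(1/388) = (1970 + (3/2 + 4))*(1/388) = (1970 + 11/2)*(1/388) = (3951/2)*(1/388) = 3951/776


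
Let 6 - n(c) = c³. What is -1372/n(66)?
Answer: 98/20535 ≈ 0.0047723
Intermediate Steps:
n(c) = 6 - c³
-1372/n(66) = -1372/(6 - 1*66³) = -1372/(6 - 1*287496) = -1372/(6 - 287496) = -1372/(-287490) = -1372*(-1/287490) = 98/20535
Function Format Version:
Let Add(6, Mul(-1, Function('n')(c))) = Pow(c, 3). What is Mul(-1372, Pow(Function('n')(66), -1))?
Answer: Rational(98, 20535) ≈ 0.0047723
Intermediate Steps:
Function('n')(c) = Add(6, Mul(-1, Pow(c, 3)))
Mul(-1372, Pow(Function('n')(66), -1)) = Mul(-1372, Pow(Add(6, Mul(-1, Pow(66, 3))), -1)) = Mul(-1372, Pow(Add(6, Mul(-1, 287496)), -1)) = Mul(-1372, Pow(Add(6, -287496), -1)) = Mul(-1372, Pow(-287490, -1)) = Mul(-1372, Rational(-1, 287490)) = Rational(98, 20535)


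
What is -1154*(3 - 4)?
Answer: 1154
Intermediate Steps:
-1154*(3 - 4) = -(-1154) = -1154*(-1) = 1154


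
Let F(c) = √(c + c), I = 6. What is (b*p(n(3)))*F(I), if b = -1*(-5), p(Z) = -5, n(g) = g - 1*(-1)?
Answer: -50*√3 ≈ -86.603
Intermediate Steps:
n(g) = 1 + g (n(g) = g + 1 = 1 + g)
F(c) = √2*√c (F(c) = √(2*c) = √2*√c)
b = 5
(b*p(n(3)))*F(I) = (5*(-5))*(√2*√6) = -50*√3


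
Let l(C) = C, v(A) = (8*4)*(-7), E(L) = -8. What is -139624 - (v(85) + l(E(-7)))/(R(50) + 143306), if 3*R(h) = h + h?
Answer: -30020416268/215009 ≈ -1.3962e+5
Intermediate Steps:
R(h) = 2*h/3 (R(h) = (h + h)/3 = (2*h)/3 = 2*h/3)
v(A) = -224 (v(A) = 32*(-7) = -224)
-139624 - (v(85) + l(E(-7)))/(R(50) + 143306) = -139624 - (-224 - 8)/((⅔)*50 + 143306) = -139624 - (-232)/(100/3 + 143306) = -139624 - (-232)/430018/3 = -139624 - (-232)*3/430018 = -139624 - 1*(-348/215009) = -139624 + 348/215009 = -30020416268/215009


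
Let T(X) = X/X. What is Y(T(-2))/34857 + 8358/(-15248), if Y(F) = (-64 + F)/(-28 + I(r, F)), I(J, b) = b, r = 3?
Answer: -436948841/797249304 ≈ -0.54807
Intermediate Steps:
T(X) = 1
Y(F) = (-64 + F)/(-28 + F)
Y(T(-2))/34857 + 8358/(-15248) = ((-64 + 1)/(-28 + 1))/34857 + 8358/(-15248) = (-63/(-27))*(1/34857) + 8358*(-1/15248) = -1/27*(-63)*(1/34857) - 4179/7624 = (7/3)*(1/34857) - 4179/7624 = 7/104571 - 4179/7624 = -436948841/797249304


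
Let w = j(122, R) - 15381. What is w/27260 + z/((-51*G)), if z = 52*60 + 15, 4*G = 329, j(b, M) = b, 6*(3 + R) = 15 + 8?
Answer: -4240221/3243940 ≈ -1.3071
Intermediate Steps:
R = ⅚ (R = -3 + (15 + 8)/6 = -3 + (⅙)*23 = -3 + 23/6 = ⅚ ≈ 0.83333)
G = 329/4 (G = (¼)*329 = 329/4 ≈ 82.250)
z = 3135 (z = 3120 + 15 = 3135)
w = -15259 (w = 122 - 15381 = -15259)
w/27260 + z/((-51*G)) = -15259/27260 + 3135/((-51*329/4)) = -15259*1/27260 + 3135/(-16779/4) = -15259/27260 + 3135*(-4/16779) = -15259/27260 - 4180/5593 = -4240221/3243940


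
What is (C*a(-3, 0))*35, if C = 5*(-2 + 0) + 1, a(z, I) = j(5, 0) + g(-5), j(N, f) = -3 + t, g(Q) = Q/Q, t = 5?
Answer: -945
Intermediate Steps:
g(Q) = 1
j(N, f) = 2 (j(N, f) = -3 + 5 = 2)
a(z, I) = 3 (a(z, I) = 2 + 1 = 3)
C = -9 (C = 5*(-2) + 1 = -10 + 1 = -9)
(C*a(-3, 0))*35 = -9*3*35 = -27*35 = -945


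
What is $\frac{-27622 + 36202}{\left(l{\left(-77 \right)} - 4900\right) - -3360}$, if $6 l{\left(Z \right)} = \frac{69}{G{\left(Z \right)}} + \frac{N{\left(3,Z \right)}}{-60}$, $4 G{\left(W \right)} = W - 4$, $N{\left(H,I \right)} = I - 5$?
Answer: $- \frac{13899600}{2495351} \approx -5.5702$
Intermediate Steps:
$N{\left(H,I \right)} = -5 + I$ ($N{\left(H,I \right)} = I - 5 = -5 + I$)
$G{\left(W \right)} = -1 + \frac{W}{4}$ ($G{\left(W \right)} = \frac{W - 4}{4} = \frac{-4 + W}{4} = -1 + \frac{W}{4}$)
$l{\left(Z \right)} = \frac{1}{72} - \frac{Z}{360} + \frac{23}{2 \left(-1 + \frac{Z}{4}\right)}$ ($l{\left(Z \right)} = \frac{\frac{69}{-1 + \frac{Z}{4}} + \frac{-5 + Z}{-60}}{6} = \frac{\frac{69}{-1 + \frac{Z}{4}} + \left(-5 + Z\right) \left(- \frac{1}{60}\right)}{6} = \frac{\frac{69}{-1 + \frac{Z}{4}} - \left(- \frac{1}{12} + \frac{Z}{60}\right)}{6} = \frac{\frac{1}{12} + \frac{69}{-1 + \frac{Z}{4}} - \frac{Z}{60}}{6} = \frac{1}{72} - \frac{Z}{360} + \frac{23}{2 \left(-1 + \frac{Z}{4}\right)}$)
$\frac{-27622 + 36202}{\left(l{\left(-77 \right)} - 4900\right) - -3360} = \frac{-27622 + 36202}{\left(\frac{16560 + \left(-4 - 77\right) \left(5 - -77\right)}{360 \left(-4 - 77\right)} - 4900\right) - -3360} = \frac{8580}{\left(\frac{16560 - 81 \left(5 + 77\right)}{360 \left(-81\right)} - 4900\right) + 3360} = \frac{8580}{\left(\frac{1}{360} \left(- \frac{1}{81}\right) \left(16560 - 6642\right) - 4900\right) + 3360} = \frac{8580}{\left(\frac{1}{360} \left(- \frac{1}{81}\right) 9918 - 4900\right) + 3360} = \frac{8580}{\left(- \frac{551}{1620} - 4900\right) + 3360} = \frac{8580}{- \frac{7938551}{1620} + 3360} = \frac{8580}{- \frac{2495351}{1620}} = 8580 \left(- \frac{1620}{2495351}\right) = - \frac{13899600}{2495351}$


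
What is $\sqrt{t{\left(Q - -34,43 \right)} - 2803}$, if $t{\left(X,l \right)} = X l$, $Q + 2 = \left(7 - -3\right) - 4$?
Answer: $i \sqrt{1169} \approx 34.191 i$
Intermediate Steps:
$Q = 4$ ($Q = -2 + \left(\left(7 - -3\right) - 4\right) = -2 + \left(\left(7 + 3\right) - 4\right) = -2 + \left(10 - 4\right) = -2 + 6 = 4$)
$\sqrt{t{\left(Q - -34,43 \right)} - 2803} = \sqrt{\left(4 - -34\right) 43 - 2803} = \sqrt{\left(4 + 34\right) 43 - 2803} = \sqrt{38 \cdot 43 - 2803} = \sqrt{1634 - 2803} = \sqrt{-1169} = i \sqrt{1169}$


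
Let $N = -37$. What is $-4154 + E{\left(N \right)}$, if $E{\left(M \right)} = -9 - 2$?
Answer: $-4165$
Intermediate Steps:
$E{\left(M \right)} = -11$
$-4154 + E{\left(N \right)} = -4154 - 11 = -4165$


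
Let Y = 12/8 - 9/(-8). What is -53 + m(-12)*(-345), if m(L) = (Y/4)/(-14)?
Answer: -2357/64 ≈ -36.828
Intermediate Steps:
Y = 21/8 (Y = 12*(⅛) - 9*(-⅛) = 3/2 + 9/8 = 21/8 ≈ 2.6250)
m(L) = -3/64 (m(L) = ((21/8)/4)/(-14) = ((21/8)*(¼))*(-1/14) = (21/32)*(-1/14) = -3/64)
-53 + m(-12)*(-345) = -53 - 3/64*(-345) = -53 + 1035/64 = -2357/64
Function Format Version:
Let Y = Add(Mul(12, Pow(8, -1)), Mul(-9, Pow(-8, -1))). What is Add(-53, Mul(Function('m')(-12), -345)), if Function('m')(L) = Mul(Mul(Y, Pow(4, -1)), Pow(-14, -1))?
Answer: Rational(-2357, 64) ≈ -36.828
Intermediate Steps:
Y = Rational(21, 8) (Y = Add(Mul(12, Rational(1, 8)), Mul(-9, Rational(-1, 8))) = Add(Rational(3, 2), Rational(9, 8)) = Rational(21, 8) ≈ 2.6250)
Function('m')(L) = Rational(-3, 64) (Function('m')(L) = Mul(Mul(Rational(21, 8), Pow(4, -1)), Pow(-14, -1)) = Mul(Mul(Rational(21, 8), Rational(1, 4)), Rational(-1, 14)) = Mul(Rational(21, 32), Rational(-1, 14)) = Rational(-3, 64))
Add(-53, Mul(Function('m')(-12), -345)) = Add(-53, Mul(Rational(-3, 64), -345)) = Add(-53, Rational(1035, 64)) = Rational(-2357, 64)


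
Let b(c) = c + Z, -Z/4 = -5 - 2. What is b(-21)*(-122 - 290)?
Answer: -2884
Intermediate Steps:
Z = 28 (Z = -4*(-5 - 2) = -4*(-7) = 28)
b(c) = 28 + c (b(c) = c + 28 = 28 + c)
b(-21)*(-122 - 290) = (28 - 21)*(-122 - 290) = 7*(-412) = -2884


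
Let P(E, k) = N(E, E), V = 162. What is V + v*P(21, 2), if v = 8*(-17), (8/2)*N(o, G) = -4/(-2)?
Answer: 94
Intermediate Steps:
N(o, G) = ½ (N(o, G) = (-4/(-2))/4 = (-4*(-½))/4 = (¼)*2 = ½)
v = -136
P(E, k) = ½
V + v*P(21, 2) = 162 - 136*½ = 162 - 68 = 94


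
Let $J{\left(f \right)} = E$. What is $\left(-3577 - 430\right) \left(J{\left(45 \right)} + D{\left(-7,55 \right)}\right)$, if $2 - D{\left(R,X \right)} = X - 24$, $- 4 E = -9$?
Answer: $\frac{428749}{4} \approx 1.0719 \cdot 10^{5}$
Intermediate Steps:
$E = \frac{9}{4}$ ($E = \left(- \frac{1}{4}\right) \left(-9\right) = \frac{9}{4} \approx 2.25$)
$J{\left(f \right)} = \frac{9}{4}$
$D{\left(R,X \right)} = 26 - X$ ($D{\left(R,X \right)} = 2 - \left(X - 24\right) = 2 - \left(-24 + X\right) = 26 - X$)
$\left(-3577 - 430\right) \left(J{\left(45 \right)} + D{\left(-7,55 \right)}\right) = \left(-3577 - 430\right) \left(\frac{9}{4} + \left(26 - 55\right)\right) = - 4007 \left(\frac{9}{4} + \left(26 - 55\right)\right) = - 4007 \left(\frac{9}{4} - 29\right) = \left(-4007\right) \left(- \frac{107}{4}\right) = \frac{428749}{4}$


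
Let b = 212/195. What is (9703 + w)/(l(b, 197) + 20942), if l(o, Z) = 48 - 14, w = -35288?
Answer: -25585/20976 ≈ -1.2197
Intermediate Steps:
b = 212/195 (b = 212*(1/195) = 212/195 ≈ 1.0872)
l(o, Z) = 34
(9703 + w)/(l(b, 197) + 20942) = (9703 - 35288)/(34 + 20942) = -25585/20976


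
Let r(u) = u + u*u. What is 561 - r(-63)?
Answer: -3345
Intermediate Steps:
r(u) = u + u²
561 - r(-63) = 561 - (-63)*(1 - 63) = 561 - (-63)*(-62) = 561 - 1*3906 = 561 - 3906 = -3345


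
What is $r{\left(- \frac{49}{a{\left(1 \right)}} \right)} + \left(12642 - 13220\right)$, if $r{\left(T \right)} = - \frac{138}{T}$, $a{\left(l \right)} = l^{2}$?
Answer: $- \frac{28184}{49} \approx -575.18$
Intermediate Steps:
$r{\left(- \frac{49}{a{\left(1 \right)}} \right)} + \left(12642 - 13220\right) = - \frac{138}{\left(-49\right) \frac{1}{1^{2}}} + \left(12642 - 13220\right) = - \frac{138}{\left(-49\right) 1^{-1}} - 578 = - \frac{138}{\left(-49\right) 1} - 578 = - \frac{138}{-49} - 578 = \left(-138\right) \left(- \frac{1}{49}\right) - 578 = \frac{138}{49} - 578 = - \frac{28184}{49}$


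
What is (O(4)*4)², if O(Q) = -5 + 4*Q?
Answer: 1936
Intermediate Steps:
(O(4)*4)² = ((-5 + 4*4)*4)² = ((-5 + 16)*4)² = (11*4)² = 44² = 1936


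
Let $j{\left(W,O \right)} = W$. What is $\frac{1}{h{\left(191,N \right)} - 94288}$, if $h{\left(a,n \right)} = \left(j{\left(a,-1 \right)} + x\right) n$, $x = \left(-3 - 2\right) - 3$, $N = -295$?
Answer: $- \frac{1}{148273} \approx -6.7443 \cdot 10^{-6}$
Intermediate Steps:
$x = -8$ ($x = -5 - 3 = -8$)
$h{\left(a,n \right)} = n \left(-8 + a\right)$ ($h{\left(a,n \right)} = \left(a - 8\right) n = \left(-8 + a\right) n = n \left(-8 + a\right)$)
$\frac{1}{h{\left(191,N \right)} - 94288} = \frac{1}{- 295 \left(-8 + 191\right) - 94288} = \frac{1}{\left(-295\right) 183 - 94288} = \frac{1}{-53985 - 94288} = \frac{1}{-148273} = - \frac{1}{148273}$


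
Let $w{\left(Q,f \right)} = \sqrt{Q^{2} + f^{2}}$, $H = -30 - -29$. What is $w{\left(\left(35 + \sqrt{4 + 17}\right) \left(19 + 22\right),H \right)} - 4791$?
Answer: $-4791 + \sqrt{2094527 + 117670 \sqrt{21}} \approx -3168.1$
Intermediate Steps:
$H = -1$ ($H = -30 + 29 = -1$)
$w{\left(\left(35 + \sqrt{4 + 17}\right) \left(19 + 22\right),H \right)} - 4791 = \sqrt{\left(\left(35 + \sqrt{4 + 17}\right) \left(19 + 22\right)\right)^{2} + \left(-1\right)^{2}} - 4791 = \sqrt{\left(\left(35 + \sqrt{21}\right) 41\right)^{2} + 1} - 4791 = \sqrt{\left(1435 + 41 \sqrt{21}\right)^{2} + 1} - 4791 = \sqrt{1 + \left(1435 + 41 \sqrt{21}\right)^{2}} - 4791 = -4791 + \sqrt{1 + \left(1435 + 41 \sqrt{21}\right)^{2}}$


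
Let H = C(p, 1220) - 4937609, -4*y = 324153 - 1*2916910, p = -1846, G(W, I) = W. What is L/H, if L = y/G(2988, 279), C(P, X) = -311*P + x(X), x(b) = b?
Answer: -2592757/52138006416 ≈ -4.9729e-5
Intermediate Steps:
C(P, X) = X - 311*P (C(P, X) = -311*P + X = X - 311*P)
y = 2592757/4 (y = -(324153 - 1*2916910)/4 = -(324153 - 2916910)/4 = -¼*(-2592757) = 2592757/4 ≈ 6.4819e+5)
L = 2592757/11952 (L = (2592757/4)/2988 = (2592757/4)*(1/2988) = 2592757/11952 ≈ 216.93)
H = -4362283 (H = (1220 - 311*(-1846)) - 4937609 = (1220 + 574106) - 4937609 = 575326 - 4937609 = -4362283)
L/H = (2592757/11952)/(-4362283) = (2592757/11952)*(-1/4362283) = -2592757/52138006416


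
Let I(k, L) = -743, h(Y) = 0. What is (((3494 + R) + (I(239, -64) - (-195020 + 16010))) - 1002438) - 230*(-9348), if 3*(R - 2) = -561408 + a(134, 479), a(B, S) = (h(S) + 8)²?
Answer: 3426751/3 ≈ 1.1423e+6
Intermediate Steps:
a(B, S) = 64 (a(B, S) = (0 + 8)² = 8² = 64)
R = -561338/3 (R = 2 + (-561408 + 64)/3 = 2 + (⅓)*(-561344) = 2 - 561344/3 = -561338/3 ≈ -1.8711e+5)
(((3494 + R) + (I(239, -64) - (-195020 + 16010))) - 1002438) - 230*(-9348) = (((3494 - 561338/3) + (-743 - (-195020 + 16010))) - 1002438) - 230*(-9348) = ((-550856/3 + (-743 - 1*(-179010))) - 1002438) + 2150040 = ((-550856/3 + (-743 + 179010)) - 1002438) + 2150040 = ((-550856/3 + 178267) - 1002438) + 2150040 = (-16055/3 - 1002438) + 2150040 = -3023369/3 + 2150040 = 3426751/3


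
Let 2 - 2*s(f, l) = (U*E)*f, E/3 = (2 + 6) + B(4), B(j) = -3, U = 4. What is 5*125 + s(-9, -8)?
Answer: 896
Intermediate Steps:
E = 15 (E = 3*((2 + 6) - 3) = 3*(8 - 3) = 3*5 = 15)
s(f, l) = 1 - 30*f (s(f, l) = 1 - 4*15*f/2 = 1 - 30*f)
5*125 + s(-9, -8) = 5*125 + (1 - 30*(-9)) = 625 + (1 + 270) = 625 + 271 = 896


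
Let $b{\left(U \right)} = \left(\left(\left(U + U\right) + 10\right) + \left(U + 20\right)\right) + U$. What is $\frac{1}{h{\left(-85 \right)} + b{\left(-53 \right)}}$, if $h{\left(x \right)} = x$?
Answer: $- \frac{1}{267} \approx -0.0037453$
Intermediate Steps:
$b{\left(U \right)} = 30 + 4 U$ ($b{\left(U \right)} = \left(\left(2 U + 10\right) + \left(20 + U\right)\right) + U = \left(\left(10 + 2 U\right) + \left(20 + U\right)\right) + U = \left(30 + 3 U\right) + U = 30 + 4 U$)
$\frac{1}{h{\left(-85 \right)} + b{\left(-53 \right)}} = \frac{1}{-85 + \left(30 + 4 \left(-53\right)\right)} = \frac{1}{-85 + \left(30 - 212\right)} = \frac{1}{-85 - 182} = \frac{1}{-267} = - \frac{1}{267}$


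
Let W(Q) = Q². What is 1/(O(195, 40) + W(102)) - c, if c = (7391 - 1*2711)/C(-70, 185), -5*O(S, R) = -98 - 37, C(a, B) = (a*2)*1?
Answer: 2440861/73017 ≈ 33.429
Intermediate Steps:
C(a, B) = 2*a (C(a, B) = (2*a)*1 = 2*a)
O(S, R) = 27 (O(S, R) = -(-98 - 37)/5 = -⅕*(-135) = 27)
c = -234/7 (c = (7391 - 1*2711)/((2*(-70))) = (7391 - 2711)/(-140) = 4680*(-1/140) = -234/7 ≈ -33.429)
1/(O(195, 40) + W(102)) - c = 1/(27 + 102²) - 1*(-234/7) = 1/(27 + 10404) + 234/7 = 1/10431 + 234/7 = 2440861/73017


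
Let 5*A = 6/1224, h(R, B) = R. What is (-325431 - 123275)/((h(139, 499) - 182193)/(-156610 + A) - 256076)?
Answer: 35838641572247/20452978828022 ≈ 1.7522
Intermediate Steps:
A = 1/1020 (A = (6/1224)/5 = ((1/1224)*6)/5 = (⅕)*(1/204) = 1/1020 ≈ 0.00098039)
(-325431 - 123275)/((h(139, 499) - 182193)/(-156610 + A) - 256076) = (-325431 - 123275)/((139 - 182193)/(-156610 + 1/1020) - 256076) = -448706/(-182054/(-159742199/1020) - 256076) = -448706/(-182054*(-1020/159742199) - 256076) = -448706/(185695080/159742199 - 256076) = -448706/(-40905957656044/159742199) = -448706*(-159742199/40905957656044) = 35838641572247/20452978828022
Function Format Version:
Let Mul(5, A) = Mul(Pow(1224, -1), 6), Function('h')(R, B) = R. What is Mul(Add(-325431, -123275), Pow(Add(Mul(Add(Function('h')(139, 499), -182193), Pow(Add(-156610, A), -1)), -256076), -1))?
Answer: Rational(35838641572247, 20452978828022) ≈ 1.7522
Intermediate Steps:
A = Rational(1, 1020) (A = Mul(Rational(1, 5), Mul(Pow(1224, -1), 6)) = Mul(Rational(1, 5), Mul(Rational(1, 1224), 6)) = Mul(Rational(1, 5), Rational(1, 204)) = Rational(1, 1020) ≈ 0.00098039)
Mul(Add(-325431, -123275), Pow(Add(Mul(Add(Function('h')(139, 499), -182193), Pow(Add(-156610, A), -1)), -256076), -1)) = Mul(Add(-325431, -123275), Pow(Add(Mul(Add(139, -182193), Pow(Add(-156610, Rational(1, 1020)), -1)), -256076), -1)) = Mul(-448706, Pow(Add(Mul(-182054, Pow(Rational(-159742199, 1020), -1)), -256076), -1)) = Mul(-448706, Pow(Add(Mul(-182054, Rational(-1020, 159742199)), -256076), -1)) = Mul(-448706, Pow(Add(Rational(185695080, 159742199), -256076), -1)) = Mul(-448706, Pow(Rational(-40905957656044, 159742199), -1)) = Mul(-448706, Rational(-159742199, 40905957656044)) = Rational(35838641572247, 20452978828022)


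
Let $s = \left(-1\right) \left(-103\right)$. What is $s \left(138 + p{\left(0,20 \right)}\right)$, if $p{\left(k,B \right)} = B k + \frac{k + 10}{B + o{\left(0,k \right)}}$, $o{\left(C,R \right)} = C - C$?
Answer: $\frac{28531}{2} \approx 14266.0$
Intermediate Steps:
$o{\left(C,R \right)} = 0$
$s = 103$
$p{\left(k,B \right)} = B k + \frac{10 + k}{B}$ ($p{\left(k,B \right)} = B k + \frac{k + 10}{B + 0} = B k + \frac{10 + k}{B}$)
$s \left(138 + p{\left(0,20 \right)}\right) = 103 \left(138 + \frac{10 + 0 + 0 \cdot 20^{2}}{20}\right) = 103 \left(138 + \frac{10 + 0 + 0 \cdot 400}{20}\right) = 103 \left(138 + \frac{10 + 0 + 0}{20}\right) = 103 \left(138 + \frac{1}{20} \cdot 10\right) = 103 \left(138 + \frac{1}{2}\right) = 103 \cdot \frac{277}{2} = \frac{28531}{2}$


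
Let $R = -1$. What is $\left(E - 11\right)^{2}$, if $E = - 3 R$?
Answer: $64$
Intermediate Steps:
$E = 3$ ($E = \left(-3\right) \left(-1\right) = 3$)
$\left(E - 11\right)^{2} = \left(3 - 11\right)^{2} = \left(-8\right)^{2} = 64$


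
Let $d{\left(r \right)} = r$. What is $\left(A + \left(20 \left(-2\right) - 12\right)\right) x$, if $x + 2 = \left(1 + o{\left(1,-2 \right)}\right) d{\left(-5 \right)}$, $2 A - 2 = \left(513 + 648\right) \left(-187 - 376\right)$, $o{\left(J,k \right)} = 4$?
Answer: $\frac{17651115}{2} \approx 8.8256 \cdot 10^{6}$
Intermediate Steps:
$A = - \frac{653641}{2}$ ($A = 1 + \frac{\left(513 + 648\right) \left(-187 - 376\right)}{2} = 1 + \frac{1161 \left(-563\right)}{2} = 1 + \frac{1}{2} \left(-653643\right) = 1 - \frac{653643}{2} = - \frac{653641}{2} \approx -3.2682 \cdot 10^{5}$)
$x = -27$ ($x = -2 + \left(1 + 4\right) \left(-5\right) = -2 + 5 \left(-5\right) = -2 - 25 = -27$)
$\left(A + \left(20 \left(-2\right) - 12\right)\right) x = \left(- \frac{653641}{2} + \left(20 \left(-2\right) - 12\right)\right) \left(-27\right) = \left(- \frac{653641}{2} - 52\right) \left(-27\right) = \left(- \frac{653745}{2}\right) \left(-27\right) = \frac{17651115}{2}$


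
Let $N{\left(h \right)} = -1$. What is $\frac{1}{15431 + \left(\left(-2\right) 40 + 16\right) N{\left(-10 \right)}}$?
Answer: $\frac{1}{15495} \approx 6.4537 \cdot 10^{-5}$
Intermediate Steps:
$\frac{1}{15431 + \left(\left(-2\right) 40 + 16\right) N{\left(-10 \right)}} = \frac{1}{15431 + \left(\left(-2\right) 40 + 16\right) \left(-1\right)} = \frac{1}{15431 + \left(-80 + 16\right) \left(-1\right)} = \frac{1}{15431 - -64} = \frac{1}{15431 + 64} = \frac{1}{15495}$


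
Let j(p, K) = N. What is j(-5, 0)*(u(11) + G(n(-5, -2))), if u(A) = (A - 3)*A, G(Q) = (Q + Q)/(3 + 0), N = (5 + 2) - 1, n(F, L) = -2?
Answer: 520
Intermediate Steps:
N = 6 (N = 7 - 1 = 6)
G(Q) = 2*Q/3 (G(Q) = (2*Q)/3 = (2*Q)*(1/3) = 2*Q/3)
j(p, K) = 6
u(A) = A*(-3 + A) (u(A) = (-3 + A)*A = A*(-3 + A))
j(-5, 0)*(u(11) + G(n(-5, -2))) = 6*(11*(-3 + 11) + (2/3)*(-2)) = 6*(11*8 - 4/3) = 6*(88 - 4/3) = 6*(260/3) = 520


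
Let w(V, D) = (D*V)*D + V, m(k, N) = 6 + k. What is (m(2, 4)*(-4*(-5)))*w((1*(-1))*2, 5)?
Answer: -8320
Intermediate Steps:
w(V, D) = V + V*D² (w(V, D) = V*D² + V = V + V*D²)
(m(2, 4)*(-4*(-5)))*w((1*(-1))*2, 5) = ((6 + 2)*(-4*(-5)))*(((1*(-1))*2)*(1 + 5²)) = (8*20)*((-1*2)*(1 + 25)) = 160*(-2*26) = 160*(-52) = -8320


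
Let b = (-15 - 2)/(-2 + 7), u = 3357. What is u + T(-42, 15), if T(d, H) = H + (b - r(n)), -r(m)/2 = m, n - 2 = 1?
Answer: 16873/5 ≈ 3374.6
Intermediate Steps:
n = 3 (n = 2 + 1 = 3)
r(m) = -2*m
b = -17/5 ≈ -3.4000
T(d, H) = 13/5 + H (T(d, H) = H + (-17/5 - (-2)*3) = H + (-17/5 - 1*(-6)) = H + (-17/5 + 6) = H + 13/5 = 13/5 + H)
u + T(-42, 15) = 3357 + (13/5 + 15) = 3357 + 88/5 = 16873/5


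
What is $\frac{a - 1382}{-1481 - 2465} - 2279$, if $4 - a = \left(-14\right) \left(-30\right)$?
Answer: $- \frac{4495568}{1973} \approx -2278.5$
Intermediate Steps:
$a = -416$ ($a = 4 - \left(-14\right) \left(-30\right) = 4 - 420 = -416$)
$\frac{a - 1382}{-1481 - 2465} - 2279 = \frac{-416 - 1382}{-1481 - 2465} - 2279 = - \frac{1798}{-3946} - 2279 = \left(-1798\right) \left(- \frac{1}{3946}\right) - 2279 = \frac{899}{1973} - 2279 = - \frac{4495568}{1973}$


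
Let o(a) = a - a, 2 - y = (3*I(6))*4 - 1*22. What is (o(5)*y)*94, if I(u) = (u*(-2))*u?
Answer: 0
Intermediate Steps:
I(u) = -2*u**2 (I(u) = (-2*u)*u = -2*u**2)
y = 888 (y = 2 - ((3*(-2*6**2))*4 - 1*22) = 2 - ((3*(-2*36))*4 - 22) = 2 - ((3*(-72))*4 - 22) = 2 - (-216*4 - 22) = 2 - (-864 - 22) = 2 - 1*(-886) = 2 + 886 = 888)
o(a) = 0
(o(5)*y)*94 = (0*888)*94 = 0*94 = 0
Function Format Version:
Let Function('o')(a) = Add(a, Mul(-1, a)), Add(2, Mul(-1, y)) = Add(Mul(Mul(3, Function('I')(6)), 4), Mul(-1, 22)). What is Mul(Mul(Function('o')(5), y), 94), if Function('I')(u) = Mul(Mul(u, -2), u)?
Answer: 0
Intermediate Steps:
Function('I')(u) = Mul(-2, Pow(u, 2)) (Function('I')(u) = Mul(Mul(-2, u), u) = Mul(-2, Pow(u, 2)))
y = 888 (y = Add(2, Mul(-1, Add(Mul(Mul(3, Mul(-2, Pow(6, 2))), 4), Mul(-1, 22)))) = Add(2, Mul(-1, Add(Mul(Mul(3, Mul(-2, 36)), 4), -22))) = Add(2, Mul(-1, Add(Mul(Mul(3, -72), 4), -22))) = Add(2, Mul(-1, Add(Mul(-216, 4), -22))) = Add(2, Mul(-1, Add(-864, -22))) = Add(2, Mul(-1, -886)) = Add(2, 886) = 888)
Function('o')(a) = 0
Mul(Mul(Function('o')(5), y), 94) = Mul(Mul(0, 888), 94) = Mul(0, 94) = 0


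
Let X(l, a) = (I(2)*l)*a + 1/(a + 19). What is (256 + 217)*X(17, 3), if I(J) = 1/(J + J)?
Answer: 24209/4 ≈ 6052.3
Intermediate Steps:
I(J) = 1/(2*J)
X(l, a) = 1/(19 + a) + a*l/4 (X(l, a) = (((½)/2)*l)*a + 1/(a + 19) = (((½)*(½))*l)*a + 1/(19 + a) = (l/4)*a + 1/(19 + a) = a*l/4 + 1/(19 + a) = 1/(19 + a) + a*l/4)
(256 + 217)*X(17, 3) = (256 + 217)*((4 + 17*3² + 19*3*17)/(4*(19 + 3))) = 473*((¼)*(4 + 17*9 + 969)/22) = 473*((¼)*(1/22)*(4 + 153 + 969)) = 473*((¼)*(1/22)*1126) = 473*(563/44) = 24209/4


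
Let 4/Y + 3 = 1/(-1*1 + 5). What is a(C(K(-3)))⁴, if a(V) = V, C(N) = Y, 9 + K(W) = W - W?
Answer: 65536/14641 ≈ 4.4762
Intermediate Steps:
K(W) = -9 (K(W) = -9 + (W - W) = -9 + 0 = -9)
Y = -16/11 (Y = 4/(-3 + 1/(-1*1 + 5)) = 4/(-3 + 1/(-1 + 5)) = 4/(-3 + 1/4) = 4/(-3 + 1*(¼)) = 4/(-3 + ¼) = 4/(-11/4) = 4*(-4/11) = -16/11 ≈ -1.4545)
C(N) = -16/11
a(C(K(-3)))⁴ = (-16/11)⁴ = 65536/14641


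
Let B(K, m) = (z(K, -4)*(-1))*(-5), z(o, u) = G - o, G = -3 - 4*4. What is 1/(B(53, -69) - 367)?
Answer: -1/727 ≈ -0.0013755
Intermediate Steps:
G = -19 (G = -3 - 16 = -19)
z(o, u) = -19 - o
B(K, m) = -95 - 5*K (B(K, m) = ((-19 - K)*(-1))*(-5) = (19 + K)*(-5) = -95 - 5*K)
1/(B(53, -69) - 367) = 1/((-95 - 5*53) - 367) = 1/((-95 - 265) - 367) = 1/(-360 - 367) = 1/(-727) = -1/727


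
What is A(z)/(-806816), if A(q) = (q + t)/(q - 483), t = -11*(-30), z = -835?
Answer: -505/1063383488 ≈ -4.7490e-7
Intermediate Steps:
t = 330
A(q) = (330 + q)/(-483 + q) (A(q) = (q + 330)/(q - 483) = (330 + q)/(-483 + q))
A(z)/(-806816) = ((330 - 835)/(-483 - 835))/(-806816) = (-505/(-1318))*(-1/806816) = -1/1318*(-505)*(-1/806816) = (505/1318)*(-1/806816) = -505/1063383488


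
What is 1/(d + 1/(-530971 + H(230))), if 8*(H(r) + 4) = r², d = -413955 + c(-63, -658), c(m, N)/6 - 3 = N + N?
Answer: -1048725/442386812927 ≈ -2.3706e-6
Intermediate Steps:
c(m, N) = 18 + 12*N (c(m, N) = 18 + 6*(N + N) = 18 + 6*(2*N) = 18 + 12*N)
d = -421833 (d = -413955 + (18 + 12*(-658)) = -413955 + (18 - 7896) = -413955 - 7878 = -421833)
H(r) = -4 + r²/8
1/(d + 1/(-530971 + H(230))) = 1/(-421833 + 1/(-530971 + (-4 + (⅛)*230²))) = 1/(-421833 + 1/(-530971 + (-4 + (⅛)*52900))) = 1/(-421833 + 1/(-530971 + (-4 + 13225/2))) = 1/(-421833 + 1/(-530971 + 13217/2)) = 1/(-421833 + 1/(-1048725/2)) = 1/(-421833 - 2/1048725) = 1/(-442386812927/1048725) = -1048725/442386812927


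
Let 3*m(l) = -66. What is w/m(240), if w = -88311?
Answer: 88311/22 ≈ 4014.1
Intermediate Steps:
m(l) = -22 (m(l) = (⅓)*(-66) = -22)
w/m(240) = -88311/(-22) = -88311*(-1/22) = 88311/22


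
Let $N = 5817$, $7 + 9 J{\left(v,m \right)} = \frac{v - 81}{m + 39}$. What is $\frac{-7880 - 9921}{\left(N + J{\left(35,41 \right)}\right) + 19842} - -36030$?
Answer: $\frac{110933477250}{3078979} \approx 36029.0$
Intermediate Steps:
$J{\left(v,m \right)} = - \frac{7}{9} + \frac{-81 + v}{9 \left(39 + m\right)}$ ($J{\left(v,m \right)} = - \frac{7}{9} + \frac{\left(v - 81\right) \frac{1}{m + 39}}{9} = - \frac{7}{9} + \frac{\left(-81 + v\right) \frac{1}{39 + m}}{9} = - \frac{7}{9} + \frac{\frac{1}{39 + m} \left(-81 + v\right)}{9} = - \frac{7}{9} + \frac{-81 + v}{9 \left(39 + m\right)}$)
$\frac{-7880 - 9921}{\left(N + J{\left(35,41 \right)}\right) + 19842} - -36030 = \frac{-7880 - 9921}{\left(5817 + \frac{-354 + 35 - 287}{9 \left(39 + 41\right)}\right) + 19842} - -36030 = - \frac{17801}{\left(5817 + \frac{-354 + 35 - 287}{9 \cdot 80}\right) + 19842} + 36030 = - \frac{17801}{\left(5817 + \frac{1}{9} \cdot \frac{1}{80} \left(-606\right)\right) + 19842} + 36030 = - \frac{17801}{\left(5817 - \frac{101}{120}\right) + 19842} + 36030 = - \frac{17801}{\frac{697939}{120} + 19842} + 36030 = - \frac{17801}{\frac{3078979}{120}} + 36030 = \left(-17801\right) \frac{120}{3078979} + 36030 = - \frac{2136120}{3078979} + 36030 = \frac{110933477250}{3078979}$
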